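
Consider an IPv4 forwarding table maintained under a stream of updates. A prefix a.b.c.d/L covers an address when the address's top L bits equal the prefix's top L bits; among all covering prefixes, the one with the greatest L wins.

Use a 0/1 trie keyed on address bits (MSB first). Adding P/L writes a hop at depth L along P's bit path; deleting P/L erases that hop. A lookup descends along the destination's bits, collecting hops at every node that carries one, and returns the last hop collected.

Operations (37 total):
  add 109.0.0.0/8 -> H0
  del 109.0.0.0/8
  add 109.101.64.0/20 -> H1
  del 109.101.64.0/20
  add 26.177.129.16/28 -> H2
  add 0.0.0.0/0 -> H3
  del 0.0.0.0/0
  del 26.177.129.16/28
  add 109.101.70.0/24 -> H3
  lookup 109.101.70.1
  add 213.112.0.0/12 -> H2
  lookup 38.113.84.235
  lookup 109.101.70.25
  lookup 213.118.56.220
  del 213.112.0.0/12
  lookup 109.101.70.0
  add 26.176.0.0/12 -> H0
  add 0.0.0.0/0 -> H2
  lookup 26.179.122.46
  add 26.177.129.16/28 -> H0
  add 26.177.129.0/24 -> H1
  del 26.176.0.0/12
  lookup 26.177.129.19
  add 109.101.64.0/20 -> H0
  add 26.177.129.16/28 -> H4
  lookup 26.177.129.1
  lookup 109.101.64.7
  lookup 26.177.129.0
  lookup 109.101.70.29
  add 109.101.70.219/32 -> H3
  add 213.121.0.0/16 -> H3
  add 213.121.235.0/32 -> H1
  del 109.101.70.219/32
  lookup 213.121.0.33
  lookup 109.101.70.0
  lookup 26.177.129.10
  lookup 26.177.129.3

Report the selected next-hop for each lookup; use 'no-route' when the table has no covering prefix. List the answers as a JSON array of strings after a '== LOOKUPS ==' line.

Process each operation:
  add 109.0.0.0/8 -> H0 at depth 8
  del 109.0.0.0/8 (clear depth 8)
  add 109.101.64.0/20 -> H1 at depth 20
  del 109.101.64.0/20 (clear depth 20)
  add 26.177.129.16/28 -> H2 at depth 28
  add 0.0.0.0/0 -> H3 at depth 0
  del 0.0.0.0/0 (clear depth 0)
  del 26.177.129.16/28 (clear depth 28)
  add 109.101.70.0/24 -> H3 at depth 24
  lookup 109.101.70.1: bits 011011010110010101000110 walk d0:-→d1:-→d2:-→d3:-→d4:-→d5:-→d6:-→d7:-→d8:-→d9:-→d10:-→d11:-→d12:-→d13:-→d14:-→d15:-→d16:-→d17:-→d18:-→d19:-→d20:-→d21:-→d22:-→d23:-→d24:H3 -> H3
  add 213.112.0.0/12 -> H2 at depth 12
  lookup 38.113.84.235: bits 00 walk d0:-→d1:-→d2:- -> no-route
  lookup 109.101.70.25: bits 011011010110010101000110 walk d0:-→d1:-→d2:-→d3:-→d4:-→d5:-→d6:-→d7:-→d8:-→d9:-→d10:-→d11:-→d12:-→d13:-→d14:-→d15:-→d16:-→d17:-→d18:-→d19:-→d20:-→d21:-→d22:-→d23:-→d24:H3 -> H3
  lookup 213.118.56.220: bits 110101010111 walk d0:-→d1:-→d2:-→d3:-→d4:-→d5:-→d6:-→d7:-→d8:-→d9:-→d10:-→d11:-→d12:H2 -> H2
  del 213.112.0.0/12 (clear depth 12)
  lookup 109.101.70.0: bits 011011010110010101000110 walk d0:-→d1:-→d2:-→d3:-→d4:-→d5:-→d6:-→d7:-→d8:-→d9:-→d10:-→d11:-→d12:-→d13:-→d14:-→d15:-→d16:-→d17:-→d18:-→d19:-→d20:-→d21:-→d22:-→d23:-→d24:H3 -> H3
  add 26.176.0.0/12 -> H0 at depth 12
  add 0.0.0.0/0 -> H2 at depth 0
  lookup 26.179.122.46: bits 00011010101100 walk d0:H2→d1:-→d2:-→d3:-→d4:-→d5:-→d6:-→d7:-→d8:-→d9:-→d10:-→d11:-→d12:H0→d13:-→d14:- -> H0
  add 26.177.129.16/28 -> H0 at depth 28
  add 26.177.129.0/24 -> H1 at depth 24
  del 26.176.0.0/12 (clear depth 12)
  lookup 26.177.129.19: bits 0001101010110001100000010001 walk d0:H2→d1:-→d2:-→d3:-→d4:-→d5:-→d6:-→d7:-→d8:-→d9:-→d10:-→d11:-→d12:-→d13:-→d14:-→d15:-→d16:-→d17:-→d18:-→d19:-→d20:-→d21:-→d22:-→d23:-→d24:H1→d25:-→d26:-→d27:-→d28:H0 -> H0
  add 109.101.64.0/20 -> H0 at depth 20
  add 26.177.129.16/28 -> H4 at depth 28
  lookup 26.177.129.1: bits 000110101011000110000001000 walk d0:H2→d1:-→d2:-→d3:-→d4:-→d5:-→d6:-→d7:-→d8:-→d9:-→d10:-→d11:-→d12:-→d13:-→d14:-→d15:-→d16:-→d17:-→d18:-→d19:-→d20:-→d21:-→d22:-→d23:-→d24:H1→d25:-→d26:-→d27:- -> H1
  lookup 109.101.64.7: bits 011011010110010101000 walk d0:H2→d1:-→d2:-→d3:-→d4:-→d5:-→d6:-→d7:-→d8:-→d9:-→d10:-→d11:-→d12:-→d13:-→d14:-→d15:-→d16:-→d17:-→d18:-→d19:-→d20:H0→d21:- -> H0
  lookup 26.177.129.0: bits 000110101011000110000001000 walk d0:H2→d1:-→d2:-→d3:-→d4:-→d5:-→d6:-→d7:-→d8:-→d9:-→d10:-→d11:-→d12:-→d13:-→d14:-→d15:-→d16:-→d17:-→d18:-→d19:-→d20:-→d21:-→d22:-→d23:-→d24:H1→d25:-→d26:-→d27:- -> H1
  lookup 109.101.70.29: bits 011011010110010101000110 walk d0:H2→d1:-→d2:-→d3:-→d4:-→d5:-→d6:-→d7:-→d8:-→d9:-→d10:-→d11:-→d12:-→d13:-→d14:-→d15:-→d16:-→d17:-→d18:-→d19:-→d20:H0→d21:-→d22:-→d23:-→d24:H3 -> H3
  add 109.101.70.219/32 -> H3 at depth 32
  add 213.121.0.0/16 -> H3 at depth 16
  add 213.121.235.0/32 -> H1 at depth 32
  del 109.101.70.219/32 (clear depth 32)
  lookup 213.121.0.33: bits 1101010101111001 walk d0:H2→d1:-→d2:-→d3:-→d4:-→d5:-→d6:-→d7:-→d8:-→d9:-→d10:-→d11:-→d12:-→d13:-→d14:-→d15:-→d16:H3 -> H3
  lookup 109.101.70.0: bits 011011010110010101000110 walk d0:H2→d1:-→d2:-→d3:-→d4:-→d5:-→d6:-→d7:-→d8:-→d9:-→d10:-→d11:-→d12:-→d13:-→d14:-→d15:-→d16:-→d17:-→d18:-→d19:-→d20:H0→d21:-→d22:-→d23:-→d24:H3 -> H3
  lookup 26.177.129.10: bits 000110101011000110000001000 walk d0:H2→d1:-→d2:-→d3:-→d4:-→d5:-→d6:-→d7:-→d8:-→d9:-→d10:-→d11:-→d12:-→d13:-→d14:-→d15:-→d16:-→d17:-→d18:-→d19:-→d20:-→d21:-→d22:-→d23:-→d24:H1→d25:-→d26:-→d27:- -> H1
  lookup 26.177.129.3: bits 000110101011000110000001000 walk d0:H2→d1:-→d2:-→d3:-→d4:-→d5:-→d6:-→d7:-→d8:-→d9:-→d10:-→d11:-→d12:-→d13:-→d14:-→d15:-→d16:-→d17:-→d18:-→d19:-→d20:-→d21:-→d22:-→d23:-→d24:H1→d25:-→d26:-→d27:- -> H1

== LOOKUPS ==
["H3","no-route","H3","H2","H3","H0","H0","H1","H0","H1","H3","H3","H3","H1","H1"]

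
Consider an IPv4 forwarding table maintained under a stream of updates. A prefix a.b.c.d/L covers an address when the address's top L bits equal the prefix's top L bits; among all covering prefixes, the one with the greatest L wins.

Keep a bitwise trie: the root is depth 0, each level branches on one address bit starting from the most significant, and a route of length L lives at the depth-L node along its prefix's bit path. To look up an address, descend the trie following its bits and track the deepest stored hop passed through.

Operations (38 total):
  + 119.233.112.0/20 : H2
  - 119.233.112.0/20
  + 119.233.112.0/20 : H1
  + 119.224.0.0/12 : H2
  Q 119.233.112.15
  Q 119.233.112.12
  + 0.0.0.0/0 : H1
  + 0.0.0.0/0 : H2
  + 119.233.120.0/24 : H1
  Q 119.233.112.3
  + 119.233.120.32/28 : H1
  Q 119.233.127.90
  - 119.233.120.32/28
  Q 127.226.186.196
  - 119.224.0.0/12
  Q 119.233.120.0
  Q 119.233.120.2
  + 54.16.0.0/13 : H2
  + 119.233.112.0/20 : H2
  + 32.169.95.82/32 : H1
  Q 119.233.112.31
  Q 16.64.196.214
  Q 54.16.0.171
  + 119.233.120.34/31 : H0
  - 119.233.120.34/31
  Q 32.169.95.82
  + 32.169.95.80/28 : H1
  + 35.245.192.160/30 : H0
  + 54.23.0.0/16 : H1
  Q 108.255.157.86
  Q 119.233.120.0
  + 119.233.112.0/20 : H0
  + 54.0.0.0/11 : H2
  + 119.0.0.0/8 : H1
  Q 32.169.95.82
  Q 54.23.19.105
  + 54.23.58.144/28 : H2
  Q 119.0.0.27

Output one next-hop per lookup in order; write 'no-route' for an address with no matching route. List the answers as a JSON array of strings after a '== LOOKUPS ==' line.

Process each operation:
  add 119.233.112.0/20 -> H2 at depth 20
  - 119.233.112.0/20 clear@20
  add 119.233.112.0/20 -> H1 at depth 20
  add 119.224.0.0/12 -> H2 at depth 12
  lookup 119.233.112.15: bits 01110111111010010111 walk d0:-→d1:-→d2:-→d3:-→d4:-→d5:-→d6:-→d7:-→d8:-→d9:-→d10:-→d11:-→d12:H2→d13:-→d14:-→d15:-→d16:-→d17:-→d18:-→d19:-→d20:H1 -> H1
  lookup 119.233.112.12: bits 01110111111010010111 walk d0:-→d1:-→d2:-→d3:-→d4:-→d5:-→d6:-→d7:-→d8:-→d9:-→d10:-→d11:-→d12:H2→d13:-→d14:-→d15:-→d16:-→d17:-→d18:-→d19:-→d20:H1 -> H1
  add 0.0.0.0/0 -> H1 at depth 0
  add 0.0.0.0/0 -> H2 at depth 0
  add 119.233.120.0/24 -> H1 at depth 24
  lookup 119.233.112.3: bits 01110111111010010111 walk d0:H2→d1:-→d2:-→d3:-→d4:-→d5:-→d6:-→d7:-→d8:-→d9:-→d10:-→d11:-→d12:H2→d13:-→d14:-→d15:-→d16:-→d17:-→d18:-→d19:-→d20:H1 -> H1
  add 119.233.120.32/28 -> H1 at depth 28
  lookup 119.233.127.90: bits 011101111110100101111 walk d0:H2→d1:-→d2:-→d3:-→d4:-→d5:-→d6:-→d7:-→d8:-→d9:-→d10:-→d11:-→d12:H2→d13:-→d14:-→d15:-→d16:-→d17:-→d18:-→d19:-→d20:H1→d21:- -> H1
  - 119.233.120.32/28 clear@28
  lookup 127.226.186.196: bits 0111 walk d0:H2→d1:-→d2:-→d3:-→d4:- -> H2
  - 119.224.0.0/12 clear@12
  lookup 119.233.120.0: bits 01110111111010010111100000 walk d0:H2→d1:-→d2:-→d3:-→d4:-→d5:-→d6:-→d7:-→d8:-→d9:-→d10:-→d11:-→d12:-→d13:-→d14:-→d15:-→d16:-→d17:-→d18:-→d19:-→d20:H1→d21:-→d22:-→d23:-→d24:H1→d25:-→d26:- -> H1
  lookup 119.233.120.2: bits 01110111111010010111100000 walk d0:H2→d1:-→d2:-→d3:-→d4:-→d5:-→d6:-→d7:-→d8:-→d9:-→d10:-→d11:-→d12:-→d13:-→d14:-→d15:-→d16:-→d17:-→d18:-→d19:-→d20:H1→d21:-→d22:-→d23:-→d24:H1→d25:-→d26:- -> H1
  add 54.16.0.0/13 -> H2 at depth 13
  add 119.233.112.0/20 -> H2 at depth 20
  add 32.169.95.82/32 -> H1 at depth 32
  lookup 119.233.112.31: bits 01110111111010010111 walk d0:H2→d1:-→d2:-→d3:-→d4:-→d5:-→d6:-→d7:-→d8:-→d9:-→d10:-→d11:-→d12:-→d13:-→d14:-→d15:-→d16:-→d17:-→d18:-→d19:-→d20:H2 -> H2
  lookup 16.64.196.214: bits 00 walk d0:H2→d1:-→d2:- -> H2
  lookup 54.16.0.171: bits 0011011000010 walk d0:H2→d1:-→d2:-→d3:-→d4:-→d5:-→d6:-→d7:-→d8:-→d9:-→d10:-→d11:-→d12:-→d13:H2 -> H2
  add 119.233.120.34/31 -> H0 at depth 31
  - 119.233.120.34/31 clear@31
  lookup 32.169.95.82: bits 00100000101010010101111101010010 walk d0:H2→d1:-→d2:-→d3:-→d4:-→d5:-→d6:-→d7:-→d8:-→d9:-→d10:-→d11:-→d12:-→d13:-→d14:-→d15:-→d16:-→d17:-→d18:-→d19:-→d20:-→d21:-→d22:-→d23:-→d24:-→d25:-→d26:-→d27:-→d28:-→d29:-→d30:-→d31:-→d32:H1 -> H1
  add 32.169.95.80/28 -> H1 at depth 28
  add 35.245.192.160/30 -> H0 at depth 30
  add 54.23.0.0/16 -> H1 at depth 16
  lookup 108.255.157.86: bits 011 walk d0:H2→d1:-→d2:-→d3:- -> H2
  lookup 119.233.120.0: bits 01110111111010010111100000 walk d0:H2→d1:-→d2:-→d3:-→d4:-→d5:-→d6:-→d7:-→d8:-→d9:-→d10:-→d11:-→d12:-→d13:-→d14:-→d15:-→d16:-→d17:-→d18:-→d19:-→d20:H2→d21:-→d22:-→d23:-→d24:H1→d25:-→d26:- -> H1
  add 119.233.112.0/20 -> H0 at depth 20
  add 54.0.0.0/11 -> H2 at depth 11
  add 119.0.0.0/8 -> H1 at depth 8
  lookup 32.169.95.82: bits 00100000101010010101111101010010 walk d0:H2→d1:-→d2:-→d3:-→d4:-→d5:-→d6:-→d7:-→d8:-→d9:-→d10:-→d11:-→d12:-→d13:-→d14:-→d15:-→d16:-→d17:-→d18:-→d19:-→d20:-→d21:-→d22:-→d23:-→d24:-→d25:-→d26:-→d27:-→d28:H1→d29:-→d30:-→d31:-→d32:H1 -> H1
  lookup 54.23.19.105: bits 0011011000010111 walk d0:H2→d1:-→d2:-→d3:-→d4:-→d5:-→d6:-→d7:-→d8:-→d9:-→d10:-→d11:H2→d12:-→d13:H2→d14:-→d15:-→d16:H1 -> H1
  add 54.23.58.144/28 -> H2 at depth 28
  lookup 119.0.0.27: bits 01110111 walk d0:H2→d1:-→d2:-→d3:-→d4:-→d5:-→d6:-→d7:-→d8:H1 -> H1

== LOOKUPS ==
["H1","H1","H1","H1","H2","H1","H1","H2","H2","H2","H1","H2","H1","H1","H1","H1"]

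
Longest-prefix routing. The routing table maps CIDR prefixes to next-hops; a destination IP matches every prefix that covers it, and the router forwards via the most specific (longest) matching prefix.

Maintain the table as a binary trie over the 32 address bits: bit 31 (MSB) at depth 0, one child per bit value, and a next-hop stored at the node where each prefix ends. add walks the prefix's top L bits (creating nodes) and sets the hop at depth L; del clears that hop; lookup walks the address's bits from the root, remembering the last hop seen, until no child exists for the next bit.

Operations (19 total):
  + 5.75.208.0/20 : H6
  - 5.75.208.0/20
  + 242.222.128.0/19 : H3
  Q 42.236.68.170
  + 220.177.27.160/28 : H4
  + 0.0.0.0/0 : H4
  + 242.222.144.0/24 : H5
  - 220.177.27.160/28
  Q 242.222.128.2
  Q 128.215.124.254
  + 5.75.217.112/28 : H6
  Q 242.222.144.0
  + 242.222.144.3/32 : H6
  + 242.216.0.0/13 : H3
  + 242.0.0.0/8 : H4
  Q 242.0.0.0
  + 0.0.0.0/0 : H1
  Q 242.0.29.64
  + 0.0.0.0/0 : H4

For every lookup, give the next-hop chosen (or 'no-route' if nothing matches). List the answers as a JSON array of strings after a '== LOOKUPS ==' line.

Apply in order:
  + 5.75.208.0/20 (H6) depth=20
  del 5.75.208.0/20 (clear depth 20)
  + 242.222.128.0/19 (H3) depth=19
  ? 42.236.68.170  path d0:-→d1:-→d2:-  best=no-route
  + 220.177.27.160/28 (H4) depth=28
  + 0.0.0.0/0 (H4) depth=0
  + 242.222.144.0/24 (H5) depth=24
  del 220.177.27.160/28 (clear depth 28)
  ? 242.222.128.2  path d0:H4→d1:-→d2:-→d3:-→d4:-→d5:-→d6:-→d7:-→d8:-→d9:-→d10:-→d11:-→d12:-→d13:-→d14:-→d15:-→d16:-→d17:-→d18:-→d19:H3  best=H3
  ? 128.215.124.254  path d0:H4→d1:-  best=H4
  + 5.75.217.112/28 (H6) depth=28
  ? 242.222.144.0  path d0:H4→d1:-→d2:-→d3:-→d4:-→d5:-→d6:-→d7:-→d8:-→d9:-→d10:-→d11:-→d12:-→d13:-→d14:-→d15:-→d16:-→d17:-→d18:-→d19:H3→d20:-→d21:-→d22:-→d23:-→d24:H5  best=H5
  + 242.222.144.3/32 (H6) depth=32
  + 242.216.0.0/13 (H3) depth=13
  + 242.0.0.0/8 (H4) depth=8
  ? 242.0.0.0  path d0:H4→d1:-→d2:-→d3:-→d4:-→d5:-→d6:-→d7:-→d8:H4  best=H4
  + 0.0.0.0/0 (H1) depth=0
  ? 242.0.29.64  path d0:H1→d1:-→d2:-→d3:-→d4:-→d5:-→d6:-→d7:-→d8:H4  best=H4
  + 0.0.0.0/0 (H4) depth=0

== LOOKUPS ==
["no-route","H3","H4","H5","H4","H4"]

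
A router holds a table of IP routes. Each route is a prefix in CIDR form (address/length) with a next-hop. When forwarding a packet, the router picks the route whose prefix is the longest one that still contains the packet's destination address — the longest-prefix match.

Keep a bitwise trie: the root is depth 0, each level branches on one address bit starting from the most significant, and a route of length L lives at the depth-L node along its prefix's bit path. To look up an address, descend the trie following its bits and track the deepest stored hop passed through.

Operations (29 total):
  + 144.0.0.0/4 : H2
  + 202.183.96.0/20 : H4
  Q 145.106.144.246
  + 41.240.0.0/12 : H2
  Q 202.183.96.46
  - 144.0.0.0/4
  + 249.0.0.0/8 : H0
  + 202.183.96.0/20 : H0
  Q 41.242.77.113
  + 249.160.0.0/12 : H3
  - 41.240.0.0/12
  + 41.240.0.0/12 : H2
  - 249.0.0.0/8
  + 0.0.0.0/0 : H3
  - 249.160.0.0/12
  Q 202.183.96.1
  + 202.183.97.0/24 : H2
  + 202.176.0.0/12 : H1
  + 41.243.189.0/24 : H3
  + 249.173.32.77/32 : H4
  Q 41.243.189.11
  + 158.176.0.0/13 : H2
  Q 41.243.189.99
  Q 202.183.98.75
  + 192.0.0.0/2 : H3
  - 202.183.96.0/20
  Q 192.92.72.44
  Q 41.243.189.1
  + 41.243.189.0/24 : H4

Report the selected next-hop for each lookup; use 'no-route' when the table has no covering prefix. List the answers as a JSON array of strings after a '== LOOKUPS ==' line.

Apply in order:
  + 144.0.0.0/4 (H2) depth=4
  + 202.183.96.0/20 (H4) depth=20
  Q 145.106.144.246: descend 1001 ; hops seen [H2] ; pick H2
  + 41.240.0.0/12 (H2) depth=12
  Q 202.183.96.46: descend 11001010101101110110 ; hops seen [H4] ; pick H4
  del 144.0.0.0/4 (clear depth 4)
  + 249.0.0.0/8 (H0) depth=8
  + 202.183.96.0/20 (H0) depth=20
  Q 41.242.77.113: descend 001010011111 ; hops seen [H2] ; pick H2
  + 249.160.0.0/12 (H3) depth=12
  del 41.240.0.0/12 (clear depth 12)
  + 41.240.0.0/12 (H2) depth=12
  del 249.0.0.0/8 (clear depth 8)
  + 0.0.0.0/0 (H3) depth=0
  del 249.160.0.0/12 (clear depth 12)
  Q 202.183.96.1: descend 11001010101101110110 ; hops seen [H3,H0] ; pick H0
  + 202.183.97.0/24 (H2) depth=24
  + 202.176.0.0/12 (H1) depth=12
  + 41.243.189.0/24 (H3) depth=24
  + 249.173.32.77/32 (H4) depth=32
  Q 41.243.189.11: descend 001010011111001110111101 ; hops seen [H3,H2,H3] ; pick H3
  + 158.176.0.0/13 (H2) depth=13
  Q 41.243.189.99: descend 001010011111001110111101 ; hops seen [H3,H2,H3] ; pick H3
  Q 202.183.98.75: descend 1100101010110111011000 ; hops seen [H3,H1,H0] ; pick H0
  + 192.0.0.0/2 (H3) depth=2
  del 202.183.96.0/20 (clear depth 20)
  Q 192.92.72.44: descend 1100 ; hops seen [H3,H3] ; pick H3
  Q 41.243.189.1: descend 001010011111001110111101 ; hops seen [H3,H2,H3] ; pick H3
  + 41.243.189.0/24 (H4) depth=24

== LOOKUPS ==
["H2","H4","H2","H0","H3","H3","H0","H3","H3"]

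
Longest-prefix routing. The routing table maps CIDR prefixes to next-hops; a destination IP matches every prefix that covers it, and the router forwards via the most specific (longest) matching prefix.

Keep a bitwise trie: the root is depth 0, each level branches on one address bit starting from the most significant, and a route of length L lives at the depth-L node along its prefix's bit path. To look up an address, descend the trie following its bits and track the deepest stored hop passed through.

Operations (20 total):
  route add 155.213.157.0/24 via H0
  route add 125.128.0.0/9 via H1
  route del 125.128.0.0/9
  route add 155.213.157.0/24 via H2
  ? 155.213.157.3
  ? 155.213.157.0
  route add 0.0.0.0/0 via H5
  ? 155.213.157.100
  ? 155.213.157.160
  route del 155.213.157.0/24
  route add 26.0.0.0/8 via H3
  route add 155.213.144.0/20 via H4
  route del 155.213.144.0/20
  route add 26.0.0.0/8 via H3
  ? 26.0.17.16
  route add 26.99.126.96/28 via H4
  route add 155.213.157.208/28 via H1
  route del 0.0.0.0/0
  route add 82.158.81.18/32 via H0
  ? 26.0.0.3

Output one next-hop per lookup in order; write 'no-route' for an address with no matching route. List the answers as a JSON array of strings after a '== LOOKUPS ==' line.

Apply in order:
  add 155.213.157.0/24 -> H0 at depth 24
  add 125.128.0.0/9 -> H1 at depth 9
  - 125.128.0.0/9 clear@9
  add 155.213.157.0/24 -> H2 at depth 24
  ? 155.213.157.3  path d0:-→d1:-→d2:-→d3:-→d4:-→d5:-→d6:-→d7:-→d8:-→d9:-→d10:-→d11:-→d12:-→d13:-→d14:-→d15:-→d16:-→d17:-→d18:-→d19:-→d20:-→d21:-→d22:-→d23:-→d24:H2  best=H2
  ? 155.213.157.0  path d0:-→d1:-→d2:-→d3:-→d4:-→d5:-→d6:-→d7:-→d8:-→d9:-→d10:-→d11:-→d12:-→d13:-→d14:-→d15:-→d16:-→d17:-→d18:-→d19:-→d20:-→d21:-→d22:-→d23:-→d24:H2  best=H2
  add 0.0.0.0/0 -> H5 at depth 0
  ? 155.213.157.100  path d0:H5→d1:-→d2:-→d3:-→d4:-→d5:-→d6:-→d7:-→d8:-→d9:-→d10:-→d11:-→d12:-→d13:-→d14:-→d15:-→d16:-→d17:-→d18:-→d19:-→d20:-→d21:-→d22:-→d23:-→d24:H2  best=H2
  ? 155.213.157.160  path d0:H5→d1:-→d2:-→d3:-→d4:-→d5:-→d6:-→d7:-→d8:-→d9:-→d10:-→d11:-→d12:-→d13:-→d14:-→d15:-→d16:-→d17:-→d18:-→d19:-→d20:-→d21:-→d22:-→d23:-→d24:H2  best=H2
  - 155.213.157.0/24 clear@24
  add 26.0.0.0/8 -> H3 at depth 8
  add 155.213.144.0/20 -> H4 at depth 20
  - 155.213.144.0/20 clear@20
  add 26.0.0.0/8 -> H3 at depth 8
  ? 26.0.17.16  path d0:H5→d1:-→d2:-→d3:-→d4:-→d5:-→d6:-→d7:-→d8:H3  best=H3
  add 26.99.126.96/28 -> H4 at depth 28
  add 155.213.157.208/28 -> H1 at depth 28
  - 0.0.0.0/0 clear@0
  add 82.158.81.18/32 -> H0 at depth 32
  ? 26.0.0.3  path d0:-→d1:-→d2:-→d3:-→d4:-→d5:-→d6:-→d7:-→d8:H3→d9:-  best=H3

== LOOKUPS ==
["H2","H2","H2","H2","H3","H3"]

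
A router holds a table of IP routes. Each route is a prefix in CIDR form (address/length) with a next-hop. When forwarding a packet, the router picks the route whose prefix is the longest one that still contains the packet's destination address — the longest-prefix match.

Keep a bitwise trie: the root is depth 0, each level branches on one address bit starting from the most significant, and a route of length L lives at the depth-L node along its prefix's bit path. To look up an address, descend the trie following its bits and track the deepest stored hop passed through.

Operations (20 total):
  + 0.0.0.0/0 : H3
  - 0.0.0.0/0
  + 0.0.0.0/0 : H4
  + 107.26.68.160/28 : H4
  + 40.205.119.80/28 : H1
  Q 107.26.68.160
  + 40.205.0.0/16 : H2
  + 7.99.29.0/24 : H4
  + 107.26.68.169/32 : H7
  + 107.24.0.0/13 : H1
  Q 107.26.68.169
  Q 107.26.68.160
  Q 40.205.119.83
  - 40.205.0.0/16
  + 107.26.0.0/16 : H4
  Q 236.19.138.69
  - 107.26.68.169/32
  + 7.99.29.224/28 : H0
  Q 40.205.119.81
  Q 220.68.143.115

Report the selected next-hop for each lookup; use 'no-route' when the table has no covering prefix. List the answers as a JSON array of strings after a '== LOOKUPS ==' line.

Apply in order:
  add 0.0.0.0/0 -> H3 at depth 0
  - 0.0.0.0/0 clear@0
  add 0.0.0.0/0 -> H4 at depth 0
  add 107.26.68.160/28 -> H4 at depth 28
  add 40.205.119.80/28 -> H1 at depth 28
  ? 107.26.68.160  path d0:H4→d1:-→d2:-→d3:-→d4:-→d5:-→d6:-→d7:-→d8:-→d9:-→d10:-→d11:-→d12:-→d13:-→d14:-→d15:-→d16:-→d17:-→d18:-→d19:-→d20:-→d21:-→d22:-→d23:-→d24:-→d25:-→d26:-→d27:-→d28:H4  best=H4
  add 40.205.0.0/16 -> H2 at depth 16
  add 7.99.29.0/24 -> H4 at depth 24
  add 107.26.68.169/32 -> H7 at depth 32
  add 107.24.0.0/13 -> H1 at depth 13
  ? 107.26.68.169  path d0:H4→d1:-→d2:-→d3:-→d4:-→d5:-→d6:-→d7:-→d8:-→d9:-→d10:-→d11:-→d12:-→d13:H1→d14:-→d15:-→d16:-→d17:-→d18:-→d19:-→d20:-→d21:-→d22:-→d23:-→d24:-→d25:-→d26:-→d27:-→d28:H4→d29:-→d30:-→d31:-→d32:H7  best=H7
  ? 107.26.68.160  path d0:H4→d1:-→d2:-→d3:-→d4:-→d5:-→d6:-→d7:-→d8:-→d9:-→d10:-→d11:-→d12:-→d13:H1→d14:-→d15:-→d16:-→d17:-→d18:-→d19:-→d20:-→d21:-→d22:-→d23:-→d24:-→d25:-→d26:-→d27:-→d28:H4  best=H4
  ? 40.205.119.83  path d0:H4→d1:-→d2:-→d3:-→d4:-→d5:-→d6:-→d7:-→d8:-→d9:-→d10:-→d11:-→d12:-→d13:-→d14:-→d15:-→d16:H2→d17:-→d18:-→d19:-→d20:-→d21:-→d22:-→d23:-→d24:-→d25:-→d26:-→d27:-→d28:H1  best=H1
  - 40.205.0.0/16 clear@16
  add 107.26.0.0/16 -> H4 at depth 16
  ? 236.19.138.69  path d0:H4  best=H4
  - 107.26.68.169/32 clear@32
  add 7.99.29.224/28 -> H0 at depth 28
  ? 40.205.119.81  path d0:H4→d1:-→d2:-→d3:-→d4:-→d5:-→d6:-→d7:-→d8:-→d9:-→d10:-→d11:-→d12:-→d13:-→d14:-→d15:-→d16:-→d17:-→d18:-→d19:-→d20:-→d21:-→d22:-→d23:-→d24:-→d25:-→d26:-→d27:-→d28:H1  best=H1
  ? 220.68.143.115  path d0:H4  best=H4

== LOOKUPS ==
["H4","H7","H4","H1","H4","H1","H4"]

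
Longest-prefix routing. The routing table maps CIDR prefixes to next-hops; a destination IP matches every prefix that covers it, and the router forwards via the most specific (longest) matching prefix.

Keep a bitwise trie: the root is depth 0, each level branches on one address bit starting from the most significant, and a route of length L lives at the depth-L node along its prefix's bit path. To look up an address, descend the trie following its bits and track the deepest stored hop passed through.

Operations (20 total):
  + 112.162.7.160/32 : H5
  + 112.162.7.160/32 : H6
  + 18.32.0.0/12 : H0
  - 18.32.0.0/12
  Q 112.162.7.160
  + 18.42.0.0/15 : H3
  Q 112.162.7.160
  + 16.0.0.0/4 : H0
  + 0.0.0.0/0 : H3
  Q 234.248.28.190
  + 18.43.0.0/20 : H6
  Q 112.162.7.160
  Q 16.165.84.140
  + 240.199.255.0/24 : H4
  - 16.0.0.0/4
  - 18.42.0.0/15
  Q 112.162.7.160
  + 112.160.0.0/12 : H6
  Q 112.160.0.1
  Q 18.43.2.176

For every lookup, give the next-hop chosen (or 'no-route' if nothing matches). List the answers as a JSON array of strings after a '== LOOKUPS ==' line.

Apply in order:
  + 112.162.7.160/32 (H5) depth=32
  + 112.162.7.160/32 (H6) depth=32
  + 18.32.0.0/12 (H0) depth=12
  - 18.32.0.0/12 clear@12
  Q 112.162.7.160: descend 01110000101000100000011110100000 ; hops seen [H6] ; pick H6
  + 18.42.0.0/15 (H3) depth=15
  Q 112.162.7.160: descend 01110000101000100000011110100000 ; hops seen [H6] ; pick H6
  + 16.0.0.0/4 (H0) depth=4
  + 0.0.0.0/0 (H3) depth=0
  Q 234.248.28.190: descend ε ; hops seen [H3] ; pick H3
  + 18.43.0.0/20 (H6) depth=20
  Q 112.162.7.160: descend 01110000101000100000011110100000 ; hops seen [H3,H6] ; pick H6
  Q 16.165.84.140: descend 000100 ; hops seen [H3,H0] ; pick H0
  + 240.199.255.0/24 (H4) depth=24
  - 16.0.0.0/4 clear@4
  - 18.42.0.0/15 clear@15
  Q 112.162.7.160: descend 01110000101000100000011110100000 ; hops seen [H3,H6] ; pick H6
  + 112.160.0.0/12 (H6) depth=12
  Q 112.160.0.1: descend 01110000101000 ; hops seen [H3,H6] ; pick H6
  Q 18.43.2.176: descend 00010010001010110000 ; hops seen [H3,H6] ; pick H6

== LOOKUPS ==
["H6","H6","H3","H6","H0","H6","H6","H6"]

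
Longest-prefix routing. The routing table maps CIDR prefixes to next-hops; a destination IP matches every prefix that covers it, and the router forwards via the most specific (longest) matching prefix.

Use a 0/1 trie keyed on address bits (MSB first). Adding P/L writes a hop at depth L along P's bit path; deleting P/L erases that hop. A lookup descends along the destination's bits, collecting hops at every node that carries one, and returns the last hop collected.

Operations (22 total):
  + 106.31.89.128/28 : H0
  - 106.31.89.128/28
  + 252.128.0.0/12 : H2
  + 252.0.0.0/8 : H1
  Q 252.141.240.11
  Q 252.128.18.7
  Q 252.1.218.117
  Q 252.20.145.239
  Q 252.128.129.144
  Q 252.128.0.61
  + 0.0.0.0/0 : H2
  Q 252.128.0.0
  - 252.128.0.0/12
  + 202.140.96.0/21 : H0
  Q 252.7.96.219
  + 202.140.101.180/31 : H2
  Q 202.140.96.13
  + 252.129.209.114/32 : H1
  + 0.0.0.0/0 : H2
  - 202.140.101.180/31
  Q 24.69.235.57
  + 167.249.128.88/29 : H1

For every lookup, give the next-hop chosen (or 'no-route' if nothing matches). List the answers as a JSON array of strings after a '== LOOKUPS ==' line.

Process each operation:
  add 106.31.89.128/28 -> H0 at depth 28
  del 106.31.89.128/28 (clear depth 28)
  add 252.128.0.0/12 -> H2 at depth 12
  add 252.0.0.0/8 -> H1 at depth 8
  lookup 252.141.240.11: bits 111111001000 walk d0:-→d1:-→d2:-→d3:-→d4:-→d5:-→d6:-→d7:-→d8:H1→d9:-→d10:-→d11:-→d12:H2 -> H2
  lookup 252.128.18.7: bits 111111001000 walk d0:-→d1:-→d2:-→d3:-→d4:-→d5:-→d6:-→d7:-→d8:H1→d9:-→d10:-→d11:-→d12:H2 -> H2
  lookup 252.1.218.117: bits 11111100 walk d0:-→d1:-→d2:-→d3:-→d4:-→d5:-→d6:-→d7:-→d8:H1 -> H1
  lookup 252.20.145.239: bits 11111100 walk d0:-→d1:-→d2:-→d3:-→d4:-→d5:-→d6:-→d7:-→d8:H1 -> H1
  lookup 252.128.129.144: bits 111111001000 walk d0:-→d1:-→d2:-→d3:-→d4:-→d5:-→d6:-→d7:-→d8:H1→d9:-→d10:-→d11:-→d12:H2 -> H2
  lookup 252.128.0.61: bits 111111001000 walk d0:-→d1:-→d2:-→d3:-→d4:-→d5:-→d6:-→d7:-→d8:H1→d9:-→d10:-→d11:-→d12:H2 -> H2
  add 0.0.0.0/0 -> H2 at depth 0
  lookup 252.128.0.0: bits 111111001000 walk d0:H2→d1:-→d2:-→d3:-→d4:-→d5:-→d6:-→d7:-→d8:H1→d9:-→d10:-→d11:-→d12:H2 -> H2
  del 252.128.0.0/12 (clear depth 12)
  add 202.140.96.0/21 -> H0 at depth 21
  lookup 252.7.96.219: bits 11111100 walk d0:H2→d1:-→d2:-→d3:-→d4:-→d5:-→d6:-→d7:-→d8:H1 -> H1
  add 202.140.101.180/31 -> H2 at depth 31
  lookup 202.140.96.13: bits 110010101000110001100 walk d0:H2→d1:-→d2:-→d3:-→d4:-→d5:-→d6:-→d7:-→d8:-→d9:-→d10:-→d11:-→d12:-→d13:-→d14:-→d15:-→d16:-→d17:-→d18:-→d19:-→d20:-→d21:H0 -> H0
  add 252.129.209.114/32 -> H1 at depth 32
  add 0.0.0.0/0 -> H2 at depth 0
  del 202.140.101.180/31 (clear depth 31)
  lookup 24.69.235.57: bits 0 walk d0:H2→d1:- -> H2
  add 167.249.128.88/29 -> H1 at depth 29

== LOOKUPS ==
["H2","H2","H1","H1","H2","H2","H2","H1","H0","H2"]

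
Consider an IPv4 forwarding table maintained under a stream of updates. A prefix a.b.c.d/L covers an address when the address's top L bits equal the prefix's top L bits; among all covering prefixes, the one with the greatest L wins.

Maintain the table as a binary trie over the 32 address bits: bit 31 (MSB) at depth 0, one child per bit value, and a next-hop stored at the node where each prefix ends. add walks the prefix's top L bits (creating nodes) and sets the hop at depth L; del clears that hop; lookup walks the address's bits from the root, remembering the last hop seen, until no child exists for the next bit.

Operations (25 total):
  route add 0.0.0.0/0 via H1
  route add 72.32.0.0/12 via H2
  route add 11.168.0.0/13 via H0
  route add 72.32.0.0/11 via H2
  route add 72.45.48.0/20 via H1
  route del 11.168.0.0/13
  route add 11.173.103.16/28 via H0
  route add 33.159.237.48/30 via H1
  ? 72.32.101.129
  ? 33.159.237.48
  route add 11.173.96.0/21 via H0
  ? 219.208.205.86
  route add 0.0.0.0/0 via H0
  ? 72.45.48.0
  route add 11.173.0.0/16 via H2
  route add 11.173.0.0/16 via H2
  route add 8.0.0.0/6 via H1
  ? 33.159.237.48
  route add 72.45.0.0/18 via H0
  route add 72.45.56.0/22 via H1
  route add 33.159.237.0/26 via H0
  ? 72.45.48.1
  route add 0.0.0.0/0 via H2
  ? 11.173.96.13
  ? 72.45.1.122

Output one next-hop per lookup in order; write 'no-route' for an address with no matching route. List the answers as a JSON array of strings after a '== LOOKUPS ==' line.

Process each operation:
  + 0.0.0.0/0 (H1) depth=0
  + 72.32.0.0/12 (H2) depth=12
  + 11.168.0.0/13 (H0) depth=13
  + 72.32.0.0/11 (H2) depth=11
  + 72.45.48.0/20 (H1) depth=20
  del 11.168.0.0/13 (clear depth 13)
  + 11.173.103.16/28 (H0) depth=28
  + 33.159.237.48/30 (H1) depth=30
  lookup 72.32.101.129: bits 010010000010 walk d0:H1→d1:-→d2:-→d3:-→d4:-→d5:-→d6:-→d7:-→d8:-→d9:-→d10:-→d11:H2→d12:H2 -> H2
  lookup 33.159.237.48: bits 001000011001111111101101001100 walk d0:H1→d1:-→d2:-→d3:-→d4:-→d5:-→d6:-→d7:-→d8:-→d9:-→d10:-→d11:-→d12:-→d13:-→d14:-→d15:-→d16:-→d17:-→d18:-→d19:-→d20:-→d21:-→d22:-→d23:-→d24:-→d25:-→d26:-→d27:-→d28:-→d29:-→d30:H1 -> H1
  + 11.173.96.0/21 (H0) depth=21
  lookup 219.208.205.86: bits ε walk d0:H1 -> H1
  + 0.0.0.0/0 (H0) depth=0
  lookup 72.45.48.0: bits 01001000001011010011 walk d0:H0→d1:-→d2:-→d3:-→d4:-→d5:-→d6:-→d7:-→d8:-→d9:-→d10:-→d11:H2→d12:H2→d13:-→d14:-→d15:-→d16:-→d17:-→d18:-→d19:-→d20:H1 -> H1
  + 11.173.0.0/16 (H2) depth=16
  + 11.173.0.0/16 (H2) depth=16
  + 8.0.0.0/6 (H1) depth=6
  lookup 33.159.237.48: bits 001000011001111111101101001100 walk d0:H0→d1:-→d2:-→d3:-→d4:-→d5:-→d6:-→d7:-→d8:-→d9:-→d10:-→d11:-→d12:-→d13:-→d14:-→d15:-→d16:-→d17:-→d18:-→d19:-→d20:-→d21:-→d22:-→d23:-→d24:-→d25:-→d26:-→d27:-→d28:-→d29:-→d30:H1 -> H1
  + 72.45.0.0/18 (H0) depth=18
  + 72.45.56.0/22 (H1) depth=22
  + 33.159.237.0/26 (H0) depth=26
  lookup 72.45.48.1: bits 01001000001011010011 walk d0:H0→d1:-→d2:-→d3:-→d4:-→d5:-→d6:-→d7:-→d8:-→d9:-→d10:-→d11:H2→d12:H2→d13:-→d14:-→d15:-→d16:-→d17:-→d18:H0→d19:-→d20:H1 -> H1
  + 0.0.0.0/0 (H2) depth=0
  lookup 11.173.96.13: bits 000010111010110101100 walk d0:H2→d1:-→d2:-→d3:-→d4:-→d5:-→d6:H1→d7:-→d8:-→d9:-→d10:-→d11:-→d12:-→d13:-→d14:-→d15:-→d16:H2→d17:-→d18:-→d19:-→d20:-→d21:H0 -> H0
  lookup 72.45.1.122: bits 010010000010110100 walk d0:H2→d1:-→d2:-→d3:-→d4:-→d5:-→d6:-→d7:-→d8:-→d9:-→d10:-→d11:H2→d12:H2→d13:-→d14:-→d15:-→d16:-→d17:-→d18:H0 -> H0

== LOOKUPS ==
["H2","H1","H1","H1","H1","H1","H0","H0"]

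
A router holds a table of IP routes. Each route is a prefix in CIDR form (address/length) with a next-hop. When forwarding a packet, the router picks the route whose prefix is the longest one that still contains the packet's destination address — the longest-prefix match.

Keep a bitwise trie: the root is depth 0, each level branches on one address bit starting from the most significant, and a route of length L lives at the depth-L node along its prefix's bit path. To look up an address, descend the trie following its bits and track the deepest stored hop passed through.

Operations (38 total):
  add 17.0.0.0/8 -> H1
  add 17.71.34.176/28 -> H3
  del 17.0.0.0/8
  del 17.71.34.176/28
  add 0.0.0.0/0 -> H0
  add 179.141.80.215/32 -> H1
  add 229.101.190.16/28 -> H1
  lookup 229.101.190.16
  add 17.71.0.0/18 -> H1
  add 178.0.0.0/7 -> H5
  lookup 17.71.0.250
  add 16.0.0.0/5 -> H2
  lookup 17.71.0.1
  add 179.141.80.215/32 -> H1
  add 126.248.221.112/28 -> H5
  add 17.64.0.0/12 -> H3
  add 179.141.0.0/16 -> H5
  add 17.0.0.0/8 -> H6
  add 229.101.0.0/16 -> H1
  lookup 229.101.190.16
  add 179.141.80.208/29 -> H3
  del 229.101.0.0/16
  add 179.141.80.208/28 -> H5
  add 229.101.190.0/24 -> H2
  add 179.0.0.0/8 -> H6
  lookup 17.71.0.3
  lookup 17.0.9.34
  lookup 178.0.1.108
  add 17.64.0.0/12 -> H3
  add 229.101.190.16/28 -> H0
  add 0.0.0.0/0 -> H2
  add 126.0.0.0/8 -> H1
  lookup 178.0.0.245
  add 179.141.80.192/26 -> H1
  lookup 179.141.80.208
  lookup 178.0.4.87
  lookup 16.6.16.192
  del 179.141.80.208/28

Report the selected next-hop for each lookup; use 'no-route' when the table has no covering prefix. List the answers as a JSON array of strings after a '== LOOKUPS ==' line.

Trace:
  add 17.0.0.0/8 -> H1 at depth 8
  add 17.71.34.176/28 -> H3 at depth 28
  - 17.0.0.0/8 clear@8
  - 17.71.34.176/28 clear@28
  add 0.0.0.0/0 -> H0 at depth 0
  add 179.141.80.215/32 -> H1 at depth 32
  add 229.101.190.16/28 -> H1 at depth 28
  lookup 229.101.190.16: bits 1110010101100101101111100001 walk d0:H0→d1:-→d2:-→d3:-→d4:-→d5:-→d6:-→d7:-→d8:-→d9:-→d10:-→d11:-→d12:-→d13:-→d14:-→d15:-→d16:-→d17:-→d18:-→d19:-→d20:-→d21:-→d22:-→d23:-→d24:-→d25:-→d26:-→d27:-→d28:H1 -> H1
  add 17.71.0.0/18 -> H1 at depth 18
  add 178.0.0.0/7 -> H5 at depth 7
  lookup 17.71.0.250: bits 000100010100011100 walk d0:H0→d1:-→d2:-→d3:-→d4:-→d5:-→d6:-→d7:-→d8:-→d9:-→d10:-→d11:-→d12:-→d13:-→d14:-→d15:-→d16:-→d17:-→d18:H1 -> H1
  add 16.0.0.0/5 -> H2 at depth 5
  lookup 17.71.0.1: bits 000100010100011100 walk d0:H0→d1:-→d2:-→d3:-→d4:-→d5:H2→d6:-→d7:-→d8:-→d9:-→d10:-→d11:-→d12:-→d13:-→d14:-→d15:-→d16:-→d17:-→d18:H1 -> H1
  add 179.141.80.215/32 -> H1 at depth 32
  add 126.248.221.112/28 -> H5 at depth 28
  add 17.64.0.0/12 -> H3 at depth 12
  add 179.141.0.0/16 -> H5 at depth 16
  add 17.0.0.0/8 -> H6 at depth 8
  add 229.101.0.0/16 -> H1 at depth 16
  lookup 229.101.190.16: bits 1110010101100101101111100001 walk d0:H0→d1:-→d2:-→d3:-→d4:-→d5:-→d6:-→d7:-→d8:-→d9:-→d10:-→d11:-→d12:-→d13:-→d14:-→d15:-→d16:H1→d17:-→d18:-→d19:-→d20:-→d21:-→d22:-→d23:-→d24:-→d25:-→d26:-→d27:-→d28:H1 -> H1
  add 179.141.80.208/29 -> H3 at depth 29
  - 229.101.0.0/16 clear@16
  add 179.141.80.208/28 -> H5 at depth 28
  add 229.101.190.0/24 -> H2 at depth 24
  add 179.0.0.0/8 -> H6 at depth 8
  lookup 17.71.0.3: bits 000100010100011100 walk d0:H0→d1:-→d2:-→d3:-→d4:-→d5:H2→d6:-→d7:-→d8:H6→d9:-→d10:-→d11:-→d12:H3→d13:-→d14:-→d15:-→d16:-→d17:-→d18:H1 -> H1
  lookup 17.0.9.34: bits 000100010 walk d0:H0→d1:-→d2:-→d3:-→d4:-→d5:H2→d6:-→d7:-→d8:H6→d9:- -> H6
  lookup 178.0.1.108: bits 1011001 walk d0:H0→d1:-→d2:-→d3:-→d4:-→d5:-→d6:-→d7:H5 -> H5
  add 17.64.0.0/12 -> H3 at depth 12
  add 229.101.190.16/28 -> H0 at depth 28
  add 0.0.0.0/0 -> H2 at depth 0
  add 126.0.0.0/8 -> H1 at depth 8
  lookup 178.0.0.245: bits 1011001 walk d0:H2→d1:-→d2:-→d3:-→d4:-→d5:-→d6:-→d7:H5 -> H5
  add 179.141.80.192/26 -> H1 at depth 26
  lookup 179.141.80.208: bits 10110011100011010101000011010 walk d0:H2→d1:-→d2:-→d3:-→d4:-→d5:-→d6:-→d7:H5→d8:H6→d9:-→d10:-→d11:-→d12:-→d13:-→d14:-→d15:-→d16:H5→d17:-→d18:-→d19:-→d20:-→d21:-→d22:-→d23:-→d24:-→d25:-→d26:H1→d27:-→d28:H5→d29:H3 -> H3
  lookup 178.0.4.87: bits 1011001 walk d0:H2→d1:-→d2:-→d3:-→d4:-→d5:-→d6:-→d7:H5 -> H5
  lookup 16.6.16.192: bits 0001000 walk d0:H2→d1:-→d2:-→d3:-→d4:-→d5:H2→d6:-→d7:- -> H2
  - 179.141.80.208/28 clear@28

== LOOKUPS ==
["H1","H1","H1","H1","H1","H6","H5","H5","H3","H5","H2"]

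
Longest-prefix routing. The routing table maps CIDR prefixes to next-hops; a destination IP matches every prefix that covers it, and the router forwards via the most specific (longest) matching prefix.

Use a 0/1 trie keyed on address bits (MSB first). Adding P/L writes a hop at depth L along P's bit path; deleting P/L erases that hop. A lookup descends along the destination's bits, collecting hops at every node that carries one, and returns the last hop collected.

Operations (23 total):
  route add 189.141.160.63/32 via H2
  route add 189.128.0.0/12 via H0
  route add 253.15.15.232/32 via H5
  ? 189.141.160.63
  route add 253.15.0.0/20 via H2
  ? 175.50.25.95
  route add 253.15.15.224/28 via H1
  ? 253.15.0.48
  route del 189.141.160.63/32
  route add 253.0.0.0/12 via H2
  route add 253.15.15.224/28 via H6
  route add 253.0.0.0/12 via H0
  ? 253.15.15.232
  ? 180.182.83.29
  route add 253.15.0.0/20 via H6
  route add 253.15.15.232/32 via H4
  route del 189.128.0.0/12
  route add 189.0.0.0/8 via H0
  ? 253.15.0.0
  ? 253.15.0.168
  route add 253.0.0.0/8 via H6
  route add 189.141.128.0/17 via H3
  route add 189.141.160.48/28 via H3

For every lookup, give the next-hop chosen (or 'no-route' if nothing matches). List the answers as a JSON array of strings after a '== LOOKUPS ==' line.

Trace:
  add 189.141.160.63/32 -> H2 at depth 32
  add 189.128.0.0/12 -> H0 at depth 12
  add 253.15.15.232/32 -> H5 at depth 32
  lookup 189.141.160.63: bits 10111101100011011010000000111111 walk d0:-→d1:-→d2:-→d3:-→d4:-→d5:-→d6:-→d7:-→d8:-→d9:-→d10:-→d11:-→d12:H0→d13:-→d14:-→d15:-→d16:-→d17:-→d18:-→d19:-→d20:-→d21:-→d22:-→d23:-→d24:-→d25:-→d26:-→d27:-→d28:-→d29:-→d30:-→d31:-→d32:H2 -> H2
  add 253.15.0.0/20 -> H2 at depth 20
  lookup 175.50.25.95: bits 101 walk d0:-→d1:-→d2:-→d3:- -> no-route
  add 253.15.15.224/28 -> H1 at depth 28
  lookup 253.15.0.48: bits 11111101000011110000 walk d0:-→d1:-→d2:-→d3:-→d4:-→d5:-→d6:-→d7:-→d8:-→d9:-→d10:-→d11:-→d12:-→d13:-→d14:-→d15:-→d16:-→d17:-→d18:-→d19:-→d20:H2 -> H2
  del 189.141.160.63/32 (clear depth 32)
  add 253.0.0.0/12 -> H2 at depth 12
  add 253.15.15.224/28 -> H6 at depth 28
  add 253.0.0.0/12 -> H0 at depth 12
  lookup 253.15.15.232: bits 11111101000011110000111111101000 walk d0:-→d1:-→d2:-→d3:-→d4:-→d5:-→d6:-→d7:-→d8:-→d9:-→d10:-→d11:-→d12:H0→d13:-→d14:-→d15:-→d16:-→d17:-→d18:-→d19:-→d20:H2→d21:-→d22:-→d23:-→d24:-→d25:-→d26:-→d27:-→d28:H6→d29:-→d30:-→d31:-→d32:H5 -> H5
  lookup 180.182.83.29: bits 1011 walk d0:-→d1:-→d2:-→d3:-→d4:- -> no-route
  add 253.15.0.0/20 -> H6 at depth 20
  add 253.15.15.232/32 -> H4 at depth 32
  del 189.128.0.0/12 (clear depth 12)
  add 189.0.0.0/8 -> H0 at depth 8
  lookup 253.15.0.0: bits 11111101000011110000 walk d0:-→d1:-→d2:-→d3:-→d4:-→d5:-→d6:-→d7:-→d8:-→d9:-→d10:-→d11:-→d12:H0→d13:-→d14:-→d15:-→d16:-→d17:-→d18:-→d19:-→d20:H6 -> H6
  lookup 253.15.0.168: bits 11111101000011110000 walk d0:-→d1:-→d2:-→d3:-→d4:-→d5:-→d6:-→d7:-→d8:-→d9:-→d10:-→d11:-→d12:H0→d13:-→d14:-→d15:-→d16:-→d17:-→d18:-→d19:-→d20:H6 -> H6
  add 253.0.0.0/8 -> H6 at depth 8
  add 189.141.128.0/17 -> H3 at depth 17
  add 189.141.160.48/28 -> H3 at depth 28

== LOOKUPS ==
["H2","no-route","H2","H5","no-route","H6","H6"]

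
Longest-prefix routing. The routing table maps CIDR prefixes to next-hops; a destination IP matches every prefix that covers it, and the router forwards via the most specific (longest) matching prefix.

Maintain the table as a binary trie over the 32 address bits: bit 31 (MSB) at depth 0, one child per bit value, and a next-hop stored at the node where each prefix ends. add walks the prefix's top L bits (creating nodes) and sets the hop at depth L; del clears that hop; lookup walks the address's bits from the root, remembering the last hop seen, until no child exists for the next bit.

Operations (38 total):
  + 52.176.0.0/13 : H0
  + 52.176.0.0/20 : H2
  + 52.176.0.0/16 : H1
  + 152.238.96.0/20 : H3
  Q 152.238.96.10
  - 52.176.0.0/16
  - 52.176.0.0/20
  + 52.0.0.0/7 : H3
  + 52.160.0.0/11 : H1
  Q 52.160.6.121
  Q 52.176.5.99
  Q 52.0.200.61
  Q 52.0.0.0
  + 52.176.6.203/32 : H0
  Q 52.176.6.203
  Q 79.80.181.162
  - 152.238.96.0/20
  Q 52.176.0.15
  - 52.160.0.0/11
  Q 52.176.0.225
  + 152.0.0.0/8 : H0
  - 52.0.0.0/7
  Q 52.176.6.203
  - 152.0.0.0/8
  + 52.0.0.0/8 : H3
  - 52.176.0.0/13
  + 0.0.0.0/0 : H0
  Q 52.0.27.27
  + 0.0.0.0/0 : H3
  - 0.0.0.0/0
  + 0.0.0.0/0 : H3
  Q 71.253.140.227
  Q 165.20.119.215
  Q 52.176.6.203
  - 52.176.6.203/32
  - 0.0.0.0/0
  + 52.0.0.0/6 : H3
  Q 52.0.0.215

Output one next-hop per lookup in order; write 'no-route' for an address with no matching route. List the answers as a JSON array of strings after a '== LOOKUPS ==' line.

Apply in order:
  + 52.176.0.0/13 (H0) depth=13
  + 52.176.0.0/20 (H2) depth=20
  + 52.176.0.0/16 (H1) depth=16
  + 152.238.96.0/20 (H3) depth=20
  lookup 152.238.96.10: bits 10011000111011100110 walk d0:-→d1:-→d2:-→d3:-→d4:-→d5:-→d6:-→d7:-→d8:-→d9:-→d10:-→d11:-→d12:-→d13:-→d14:-→d15:-→d16:-→d17:-→d18:-→d19:-→d20:H3 -> H3
  del 52.176.0.0/16 (clear depth 16)
  del 52.176.0.0/20 (clear depth 20)
  + 52.0.0.0/7 (H3) depth=7
  + 52.160.0.0/11 (H1) depth=11
  lookup 52.160.6.121: bits 00110100101 walk d0:-→d1:-→d2:-→d3:-→d4:-→d5:-→d6:-→d7:H3→d8:-→d9:-→d10:-→d11:H1 -> H1
  lookup 52.176.5.99: bits 00110100101100000000 walk d0:-→d1:-→d2:-→d3:-→d4:-→d5:-→d6:-→d7:H3→d8:-→d9:-→d10:-→d11:H1→d12:-→d13:H0→d14:-→d15:-→d16:-→d17:-→d18:-→d19:-→d20:- -> H0
  lookup 52.0.200.61: bits 00110100 walk d0:-→d1:-→d2:-→d3:-→d4:-→d5:-→d6:-→d7:H3→d8:- -> H3
  lookup 52.0.0.0: bits 00110100 walk d0:-→d1:-→d2:-→d3:-→d4:-→d5:-→d6:-→d7:H3→d8:- -> H3
  + 52.176.6.203/32 (H0) depth=32
  lookup 52.176.6.203: bits 00110100101100000000011011001011 walk d0:-→d1:-→d2:-→d3:-→d4:-→d5:-→d6:-→d7:H3→d8:-→d9:-→d10:-→d11:H1→d12:-→d13:H0→d14:-→d15:-→d16:-→d17:-→d18:-→d19:-→d20:-→d21:-→d22:-→d23:-→d24:-→d25:-→d26:-→d27:-→d28:-→d29:-→d30:-→d31:-→d32:H0 -> H0
  lookup 79.80.181.162: bits 0 walk d0:-→d1:- -> no-route
  del 152.238.96.0/20 (clear depth 20)
  lookup 52.176.0.15: bits 001101001011000000000 walk d0:-→d1:-→d2:-→d3:-→d4:-→d5:-→d6:-→d7:H3→d8:-→d9:-→d10:-→d11:H1→d12:-→d13:H0→d14:-→d15:-→d16:-→d17:-→d18:-→d19:-→d20:-→d21:- -> H0
  del 52.160.0.0/11 (clear depth 11)
  lookup 52.176.0.225: bits 001101001011000000000 walk d0:-→d1:-→d2:-→d3:-→d4:-→d5:-→d6:-→d7:H3→d8:-→d9:-→d10:-→d11:-→d12:-→d13:H0→d14:-→d15:-→d16:-→d17:-→d18:-→d19:-→d20:-→d21:- -> H0
  + 152.0.0.0/8 (H0) depth=8
  del 52.0.0.0/7 (clear depth 7)
  lookup 52.176.6.203: bits 00110100101100000000011011001011 walk d0:-→d1:-→d2:-→d3:-→d4:-→d5:-→d6:-→d7:-→d8:-→d9:-→d10:-→d11:-→d12:-→d13:H0→d14:-→d15:-→d16:-→d17:-→d18:-→d19:-→d20:-→d21:-→d22:-→d23:-→d24:-→d25:-→d26:-→d27:-→d28:-→d29:-→d30:-→d31:-→d32:H0 -> H0
  del 152.0.0.0/8 (clear depth 8)
  + 52.0.0.0/8 (H3) depth=8
  del 52.176.0.0/13 (clear depth 13)
  + 0.0.0.0/0 (H0) depth=0
  lookup 52.0.27.27: bits 00110100 walk d0:H0→d1:-→d2:-→d3:-→d4:-→d5:-→d6:-→d7:-→d8:H3 -> H3
  + 0.0.0.0/0 (H3) depth=0
  del 0.0.0.0/0 (clear depth 0)
  + 0.0.0.0/0 (H3) depth=0
  lookup 71.253.140.227: bits 0 walk d0:H3→d1:- -> H3
  lookup 165.20.119.215: bits 10 walk d0:H3→d1:-→d2:- -> H3
  lookup 52.176.6.203: bits 00110100101100000000011011001011 walk d0:H3→d1:-→d2:-→d3:-→d4:-→d5:-→d6:-→d7:-→d8:H3→d9:-→d10:-→d11:-→d12:-→d13:-→d14:-→d15:-→d16:-→d17:-→d18:-→d19:-→d20:-→d21:-→d22:-→d23:-→d24:-→d25:-→d26:-→d27:-→d28:-→d29:-→d30:-→d31:-→d32:H0 -> H0
  del 52.176.6.203/32 (clear depth 32)
  del 0.0.0.0/0 (clear depth 0)
  + 52.0.0.0/6 (H3) depth=6
  lookup 52.0.0.215: bits 00110100 walk d0:-→d1:-→d2:-→d3:-→d4:-→d5:-→d6:H3→d7:-→d8:H3 -> H3

== LOOKUPS ==
["H3","H1","H0","H3","H3","H0","no-route","H0","H0","H0","H3","H3","H3","H0","H3"]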